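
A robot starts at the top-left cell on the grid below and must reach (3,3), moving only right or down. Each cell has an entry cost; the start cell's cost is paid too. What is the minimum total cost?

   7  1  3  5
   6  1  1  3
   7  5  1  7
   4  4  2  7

Take (0,0) → (0,1) → (1,1) → (1,2) → (2,2) → (3,2) → (3,3) for a total of 7 + 1 + 1 + 1 + 1 + 2 + 7 = 20.
(Top row then right column would cost 33.)

20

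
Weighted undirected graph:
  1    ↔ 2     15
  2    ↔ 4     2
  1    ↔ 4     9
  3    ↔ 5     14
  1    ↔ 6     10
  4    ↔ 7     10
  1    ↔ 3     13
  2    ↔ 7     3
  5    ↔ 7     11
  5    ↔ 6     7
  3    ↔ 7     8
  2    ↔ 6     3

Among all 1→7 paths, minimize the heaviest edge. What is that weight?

A few of the 1→7 routes:
1 -> 6 -> 2 -> 4 -> 7: max(10, 3, 2, 10) = 10
1 -> 4 -> 7: max(9, 10) = 10
1 -> 6 -> 2 -> 7: max(10, 3, 3) = 10
1 -> 4 -> 2 -> 7: max(9, 2, 3) = 9
Best route has worst link 9.

9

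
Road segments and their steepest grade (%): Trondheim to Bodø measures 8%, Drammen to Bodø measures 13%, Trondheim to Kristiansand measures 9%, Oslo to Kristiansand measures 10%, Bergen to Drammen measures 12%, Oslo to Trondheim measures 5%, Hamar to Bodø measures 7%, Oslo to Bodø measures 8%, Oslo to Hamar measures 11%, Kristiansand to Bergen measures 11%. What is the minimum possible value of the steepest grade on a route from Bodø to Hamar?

Some routes from Bodø to Hamar:
Bodø → Oslo → Hamar: max(8, 11) = 11
Bodø → Trondheim → Kristiansand → Oslo → Hamar: max(8, 9, 10, 11) = 11
Bodø → Trondheim → Oslo → Hamar: max(8, 5, 11) = 11
Bodø → Hamar: max(7) = 7
Smallest bottleneck: 7%.

7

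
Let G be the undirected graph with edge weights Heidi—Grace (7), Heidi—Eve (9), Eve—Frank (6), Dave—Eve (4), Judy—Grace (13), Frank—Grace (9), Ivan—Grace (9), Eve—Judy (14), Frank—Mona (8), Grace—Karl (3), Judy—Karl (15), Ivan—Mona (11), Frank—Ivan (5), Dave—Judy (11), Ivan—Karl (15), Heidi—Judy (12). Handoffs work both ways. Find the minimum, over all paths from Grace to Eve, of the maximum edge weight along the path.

Some routes from Grace to Eve:
Grace-Frank-Eve: max(9, 6) = 9
Grace-Heidi-Eve: max(7, 9) = 9
Grace-Ivan-Frank-Eve: max(9, 5, 6) = 9
The minimum achievable maximum is 9.

9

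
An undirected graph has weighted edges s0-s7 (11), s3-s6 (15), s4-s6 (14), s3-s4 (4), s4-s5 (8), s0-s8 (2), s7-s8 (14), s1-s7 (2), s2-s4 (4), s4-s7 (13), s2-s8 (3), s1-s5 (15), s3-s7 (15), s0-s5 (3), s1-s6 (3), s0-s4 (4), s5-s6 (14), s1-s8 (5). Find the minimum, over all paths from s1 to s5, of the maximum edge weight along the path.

5

Comparing a few candidate routes:
s1 -> s8 -> s0 -> s5: max(5, 2, 3) = 5
s1 -> s8 -> s0 -> s4 -> s5: max(5, 2, 4, 8) = 8
s1 -> s8 -> s2 -> s4 -> s5: max(5, 3, 4, 8) = 8
s1 -> s8 -> s2 -> s4 -> s0 -> s5: max(5, 3, 4, 4, 3) = 5
The minimum achievable maximum is 5.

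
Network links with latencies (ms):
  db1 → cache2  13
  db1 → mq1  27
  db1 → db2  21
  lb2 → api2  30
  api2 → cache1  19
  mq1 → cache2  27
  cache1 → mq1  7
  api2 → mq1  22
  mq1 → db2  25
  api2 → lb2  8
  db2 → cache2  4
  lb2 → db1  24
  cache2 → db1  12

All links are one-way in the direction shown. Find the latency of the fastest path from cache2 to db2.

33

Routes from cache2 to db2:
cache2→db1→db2: 12 + 21 = 33
cache2→db1→mq1→db2: 12 + 27 + 25 = 64
The minimum is 33 ms.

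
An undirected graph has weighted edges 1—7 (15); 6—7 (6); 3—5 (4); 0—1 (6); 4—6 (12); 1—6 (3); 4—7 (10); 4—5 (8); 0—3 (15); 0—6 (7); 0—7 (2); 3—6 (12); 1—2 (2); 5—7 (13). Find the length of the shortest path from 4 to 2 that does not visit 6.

20

Checking several routes:
4 → 5 → 3 → 0 → 7 → 1 → 2: 8 + 4 + 15 + 2 + 15 + 2 = 46
4 → 5 → 3 → 0 → 1 → 2: 8 + 4 + 15 + 6 + 2 = 35
4 → 5 → 7 → 1 → 2: 8 + 13 + 15 + 2 = 38
4 → 5 → 7 → 0 → 1 → 2: 8 + 13 + 2 + 6 + 2 = 31
4 → 7 → 0 → 1 → 2: 10 + 2 + 6 + 2 = 20
4 → 7 → 1 → 2: 10 + 15 + 2 = 27
The minimum is 20.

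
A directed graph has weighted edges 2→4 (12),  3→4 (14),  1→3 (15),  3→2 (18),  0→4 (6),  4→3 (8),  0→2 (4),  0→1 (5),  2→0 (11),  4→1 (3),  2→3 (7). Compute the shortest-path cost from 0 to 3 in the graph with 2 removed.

Paths from 0 to 3 avoiding 2:
0 - 1 - 3: 5 + 15 = 20
0 - 4 - 3: 6 + 8 = 14
0 - 4 - 1 - 3: 6 + 3 + 15 = 24
Shortest: 14.

14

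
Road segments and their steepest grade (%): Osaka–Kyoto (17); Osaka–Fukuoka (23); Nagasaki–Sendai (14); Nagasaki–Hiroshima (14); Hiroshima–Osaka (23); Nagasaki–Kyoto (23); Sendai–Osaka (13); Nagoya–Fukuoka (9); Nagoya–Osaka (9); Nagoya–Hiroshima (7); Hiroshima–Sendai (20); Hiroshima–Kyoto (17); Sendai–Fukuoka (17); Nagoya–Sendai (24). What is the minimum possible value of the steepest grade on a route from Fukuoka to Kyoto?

17

Some routes from Fukuoka to Kyoto:
Fukuoka -> Nagoya -> Hiroshima -> Nagasaki -> Sendai -> Osaka -> Kyoto: max(9, 7, 14, 14, 13, 17) = 17
Fukuoka -> Nagoya -> Osaka -> Sendai -> Nagasaki -> Hiroshima -> Kyoto: max(9, 9, 13, 14, 14, 17) = 17
Fukuoka -> Nagoya -> Osaka -> Kyoto: max(9, 9, 17) = 17
Smallest bottleneck: 17%.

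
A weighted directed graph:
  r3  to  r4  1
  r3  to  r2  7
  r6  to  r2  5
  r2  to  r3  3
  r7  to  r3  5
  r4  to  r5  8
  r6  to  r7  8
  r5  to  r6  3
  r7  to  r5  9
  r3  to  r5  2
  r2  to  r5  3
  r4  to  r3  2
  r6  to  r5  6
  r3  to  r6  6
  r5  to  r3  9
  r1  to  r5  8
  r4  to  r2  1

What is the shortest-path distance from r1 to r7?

Paths from r1 to r7:
r1 - r5 - r6 - r7: 8 + 3 + 8 = 19
r1 - r5 - r3 - r6 - r7: 8 + 9 + 6 + 8 = 31
Best route has total 19.

19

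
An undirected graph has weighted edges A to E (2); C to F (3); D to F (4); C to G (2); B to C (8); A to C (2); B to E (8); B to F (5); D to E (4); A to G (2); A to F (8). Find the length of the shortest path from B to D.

9

A few of the B→D routes:
B-F-D: 5 + 4 = 9
B-F-C-G-A-E-D: 5 + 3 + 2 + 2 + 2 + 4 = 18
B-C-F-D: 8 + 3 + 4 = 15
B-F-C-A-E-D: 5 + 3 + 2 + 2 + 4 = 16
B-C-A-E-D: 8 + 2 + 2 + 4 = 16
B-E-D: 8 + 4 = 12
The minimum is 9.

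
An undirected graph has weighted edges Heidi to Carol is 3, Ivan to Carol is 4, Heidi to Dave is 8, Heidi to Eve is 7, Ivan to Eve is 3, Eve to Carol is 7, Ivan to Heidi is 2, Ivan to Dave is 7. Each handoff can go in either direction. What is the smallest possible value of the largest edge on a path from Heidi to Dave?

7

A few of the Heidi→Dave routes:
Heidi - Carol - Ivan - Dave: max(3, 4, 7) = 7
Heidi - Eve - Carol - Ivan - Dave: max(7, 7, 4, 7) = 7
Heidi - Carol - Eve - Ivan - Dave: max(3, 7, 3, 7) = 7
Heidi - Eve - Ivan - Dave: max(7, 3, 7) = 7
Smallest bottleneck: 7.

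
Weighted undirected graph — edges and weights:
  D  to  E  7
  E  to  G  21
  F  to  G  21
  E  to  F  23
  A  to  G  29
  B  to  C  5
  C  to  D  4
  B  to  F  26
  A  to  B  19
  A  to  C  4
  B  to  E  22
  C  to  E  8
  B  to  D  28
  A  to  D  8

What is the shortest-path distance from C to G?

29

Some routes from C to G:
C-D-E-G: 4 + 7 + 21 = 32
C-D-A-G: 4 + 8 + 29 = 41
C-E-G: 8 + 21 = 29
C-A-G: 4 + 29 = 33
C-A-D-E-G: 4 + 8 + 7 + 21 = 40
The minimum is 29.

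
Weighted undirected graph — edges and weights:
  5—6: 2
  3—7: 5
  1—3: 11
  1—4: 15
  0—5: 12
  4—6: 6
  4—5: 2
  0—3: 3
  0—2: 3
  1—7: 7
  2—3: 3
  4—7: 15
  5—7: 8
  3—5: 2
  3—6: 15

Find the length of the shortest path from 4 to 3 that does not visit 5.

20

Candidate routes:
4 - 7 - 1 - 3: 15 + 7 + 11 = 33
4 - 6 - 3: 6 + 15 = 21
4 - 1 - 7 - 3: 15 + 7 + 5 = 27
4 - 7 - 3: 15 + 5 = 20
4 - 1 - 3: 15 + 11 = 26
The minimum is 20.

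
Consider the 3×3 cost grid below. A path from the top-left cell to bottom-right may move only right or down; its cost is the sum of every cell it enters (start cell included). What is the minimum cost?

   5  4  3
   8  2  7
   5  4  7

Cheapest: r0c0 → r0c1 → r1c1 → r2c1 → r2c2
  5 + 4 + 2 + 4 + 7 = 22
(Top row then right column would cost 26.)

22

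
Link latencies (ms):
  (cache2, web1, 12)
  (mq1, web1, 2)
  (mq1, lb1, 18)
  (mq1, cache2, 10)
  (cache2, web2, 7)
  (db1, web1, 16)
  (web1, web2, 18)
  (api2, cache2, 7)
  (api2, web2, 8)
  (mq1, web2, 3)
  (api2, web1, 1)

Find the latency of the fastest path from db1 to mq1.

18

Some routes from db1 to mq1:
db1-web1-api2-cache2-mq1: 16 + 1 + 7 + 10 = 34
db1-web1-mq1: 16 + 2 = 18
db1-web1-api2-web2-mq1: 16 + 1 + 8 + 3 = 28
The minimum is 18 ms.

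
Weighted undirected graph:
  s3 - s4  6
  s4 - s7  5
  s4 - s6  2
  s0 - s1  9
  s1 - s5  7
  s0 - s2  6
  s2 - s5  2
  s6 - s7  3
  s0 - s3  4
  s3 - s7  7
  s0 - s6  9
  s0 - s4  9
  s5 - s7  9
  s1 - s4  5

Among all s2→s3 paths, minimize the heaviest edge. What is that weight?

6

Checking several routes:
s2-s5-s1-s4-s3: max(2, 7, 5, 6) = 7
s2-s5-s7-s3: max(2, 9, 7) = 9
s2-s5-s1-s4-s7-s3: max(2, 7, 5, 5, 7) = 7
s2-s5-s1-s4-s6-s7-s3: max(2, 7, 5, 2, 3, 7) = 7
s2-s0-s3: max(6, 4) = 6
Best route has worst link 6.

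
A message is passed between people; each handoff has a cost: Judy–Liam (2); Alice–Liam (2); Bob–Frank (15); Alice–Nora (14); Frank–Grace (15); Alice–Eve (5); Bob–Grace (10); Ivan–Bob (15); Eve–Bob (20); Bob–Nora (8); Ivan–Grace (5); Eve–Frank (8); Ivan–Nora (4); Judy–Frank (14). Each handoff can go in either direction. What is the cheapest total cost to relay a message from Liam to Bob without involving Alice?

Paths from Liam to Bob avoiding Alice:
Liam -> Judy -> Frank -> Grace -> Ivan -> Bob: 2 + 14 + 15 + 5 + 15 = 51
Liam -> Judy -> Frank -> Grace -> Bob: 2 + 14 + 15 + 10 = 41
Liam -> Judy -> Frank -> Eve -> Bob: 2 + 14 + 8 + 20 = 44
Liam -> Judy -> Frank -> Bob: 2 + 14 + 15 = 31
Liam -> Judy -> Frank -> Grace -> Ivan -> Nora -> Bob: 2 + 14 + 15 + 5 + 4 + 8 = 48
The minimum is 31.

31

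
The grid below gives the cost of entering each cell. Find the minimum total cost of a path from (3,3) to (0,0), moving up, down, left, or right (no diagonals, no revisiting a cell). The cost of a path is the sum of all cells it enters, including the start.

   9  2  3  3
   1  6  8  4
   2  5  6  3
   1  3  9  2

26

Take (3,3) -> (2,3) -> (1,3) -> (0,3) -> (0,2) -> (0,1) -> (0,0) for a total of 2 + 3 + 4 + 3 + 3 + 2 + 9 = 26.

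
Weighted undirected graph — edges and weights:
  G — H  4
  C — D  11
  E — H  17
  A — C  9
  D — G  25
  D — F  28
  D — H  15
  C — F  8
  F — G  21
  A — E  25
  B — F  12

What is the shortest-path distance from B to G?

33

A few of the B→G routes:
B → F → C → D → G: 12 + 8 + 11 + 25 = 56
B → F → G: 12 + 21 = 33
B → F → C → D → H → G: 12 + 8 + 11 + 15 + 4 = 50
Shortest: 33.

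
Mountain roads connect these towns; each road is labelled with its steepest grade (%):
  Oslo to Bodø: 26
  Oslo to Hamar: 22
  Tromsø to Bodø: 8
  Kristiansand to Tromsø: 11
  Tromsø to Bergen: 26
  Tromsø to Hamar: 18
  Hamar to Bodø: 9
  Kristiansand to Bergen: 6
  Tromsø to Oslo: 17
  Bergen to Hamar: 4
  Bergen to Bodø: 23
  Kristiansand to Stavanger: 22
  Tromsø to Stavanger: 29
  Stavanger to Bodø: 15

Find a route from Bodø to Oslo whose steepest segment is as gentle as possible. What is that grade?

17

Checking several routes:
Bodø→Hamar→Tromsø→Oslo: max(9, 18, 17) = 18
Bodø→Tromsø→Oslo: max(8, 17) = 17
Bodø→Hamar→Bergen→Kristiansand→Tromsø→Oslo: max(9, 4, 6, 11, 17) = 17
Best route has worst link 17%.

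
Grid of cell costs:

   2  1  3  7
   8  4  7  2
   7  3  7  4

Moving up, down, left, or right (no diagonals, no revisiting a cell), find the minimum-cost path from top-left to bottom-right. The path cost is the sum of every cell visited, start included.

Cheapest: r0c0 r0c1 r0c2 r0c3 r1c3 r2c3
  2 + 1 + 3 + 7 + 2 + 4 = 19

19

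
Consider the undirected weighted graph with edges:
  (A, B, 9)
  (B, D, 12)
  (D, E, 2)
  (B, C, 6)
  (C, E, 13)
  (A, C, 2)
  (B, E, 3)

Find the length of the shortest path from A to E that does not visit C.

12

Candidate routes:
A-B-D-E: 9 + 12 + 2 = 23
A-B-E: 9 + 3 = 12
Shortest: 12.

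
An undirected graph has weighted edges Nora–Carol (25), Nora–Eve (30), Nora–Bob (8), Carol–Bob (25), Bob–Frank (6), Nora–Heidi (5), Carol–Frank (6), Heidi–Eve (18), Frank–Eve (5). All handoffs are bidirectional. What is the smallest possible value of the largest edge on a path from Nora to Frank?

A few of the Nora→Frank routes:
Nora - Bob - Carol - Frank: max(8, 25, 6) = 25
Nora - Carol - Bob - Frank: max(25, 25, 6) = 25
Nora - Bob - Frank: max(8, 6) = 8
Nora - Carol - Frank: max(25, 6) = 25
Nora - Heidi - Eve - Frank: max(5, 18, 5) = 18
Best route has worst link 8.

8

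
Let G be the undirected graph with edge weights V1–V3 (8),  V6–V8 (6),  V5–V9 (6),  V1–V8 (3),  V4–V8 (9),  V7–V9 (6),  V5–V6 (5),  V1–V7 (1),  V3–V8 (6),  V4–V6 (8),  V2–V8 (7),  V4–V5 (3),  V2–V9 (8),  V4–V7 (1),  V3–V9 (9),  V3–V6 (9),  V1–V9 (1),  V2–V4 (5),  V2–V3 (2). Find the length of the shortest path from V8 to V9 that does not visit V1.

15

Comparing a few candidate routes:
V8 → V2 → V9: 7 + 8 = 15
V8 → V3 → V9: 6 + 9 = 15
V8 → V3 → V2 → V9: 6 + 2 + 8 = 16
Shortest: 15.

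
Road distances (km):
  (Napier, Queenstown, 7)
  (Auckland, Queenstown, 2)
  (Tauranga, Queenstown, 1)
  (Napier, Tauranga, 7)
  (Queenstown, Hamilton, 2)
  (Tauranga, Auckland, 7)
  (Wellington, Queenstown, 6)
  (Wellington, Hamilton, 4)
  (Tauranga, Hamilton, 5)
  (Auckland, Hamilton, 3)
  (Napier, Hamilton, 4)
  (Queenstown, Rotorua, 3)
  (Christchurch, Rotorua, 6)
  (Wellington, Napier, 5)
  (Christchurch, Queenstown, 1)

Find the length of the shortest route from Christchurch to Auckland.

Some routes from Christchurch to Auckland:
Christchurch - Queenstown - Tauranga - Auckland: 1 + 1 + 7 = 9
Christchurch - Queenstown - Hamilton - Auckland: 1 + 2 + 3 = 6
Christchurch - Queenstown - Auckland: 1 + 2 = 3
The minimum is 3 km.

3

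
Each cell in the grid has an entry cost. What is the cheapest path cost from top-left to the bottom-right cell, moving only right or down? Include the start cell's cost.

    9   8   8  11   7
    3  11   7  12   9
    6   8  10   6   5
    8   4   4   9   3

Path (0,0) → (1,0) → (2,0) → (2,1) → (3,1) → (3,2) → (3,3) → (3,4): 9 + 3 + 6 + 8 + 4 + 4 + 9 + 3 = 46.

46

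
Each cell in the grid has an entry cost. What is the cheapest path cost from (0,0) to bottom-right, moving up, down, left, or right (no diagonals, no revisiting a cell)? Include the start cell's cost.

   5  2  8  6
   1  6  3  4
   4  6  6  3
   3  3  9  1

Path (0,0)→(1,0)→(1,1)→(1,2)→(1,3)→(2,3)→(3,3): 5 + 1 + 6 + 3 + 4 + 3 + 1 = 23.

23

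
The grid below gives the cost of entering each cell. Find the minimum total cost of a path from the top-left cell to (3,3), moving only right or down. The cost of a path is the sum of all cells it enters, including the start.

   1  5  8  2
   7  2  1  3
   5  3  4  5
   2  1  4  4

Take r0c0 → r0c1 → r1c1 → r2c1 → r3c1 → r3c2 → r3c3 for a total of 1 + 5 + 2 + 3 + 1 + 4 + 4 = 20.

20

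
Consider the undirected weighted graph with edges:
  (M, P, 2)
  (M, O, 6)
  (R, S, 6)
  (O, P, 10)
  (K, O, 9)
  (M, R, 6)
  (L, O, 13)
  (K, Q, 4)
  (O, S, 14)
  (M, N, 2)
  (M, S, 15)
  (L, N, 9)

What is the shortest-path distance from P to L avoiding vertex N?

21

Routes from P to L avoiding N:
P - M - S - O - L: 2 + 15 + 14 + 13 = 44
P - M - R - S - O - L: 2 + 6 + 6 + 14 + 13 = 41
P - O - L: 10 + 13 = 23
P - M - O - L: 2 + 6 + 13 = 21
The minimum is 21.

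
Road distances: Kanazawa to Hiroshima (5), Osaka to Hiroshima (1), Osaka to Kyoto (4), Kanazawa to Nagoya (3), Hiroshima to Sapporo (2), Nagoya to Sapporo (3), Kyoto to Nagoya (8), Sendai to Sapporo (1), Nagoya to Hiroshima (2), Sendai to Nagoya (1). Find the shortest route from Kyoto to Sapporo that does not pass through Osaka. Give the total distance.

Some routes from Kyoto to Sapporo avoiding Osaka:
Kyoto -> Nagoya -> Hiroshima -> Sapporo: 8 + 2 + 2 = 12
Kyoto -> Nagoya -> Sendai -> Sapporo: 8 + 1 + 1 = 10
Kyoto -> Nagoya -> Sapporo: 8 + 3 = 11
The minimum is 10.

10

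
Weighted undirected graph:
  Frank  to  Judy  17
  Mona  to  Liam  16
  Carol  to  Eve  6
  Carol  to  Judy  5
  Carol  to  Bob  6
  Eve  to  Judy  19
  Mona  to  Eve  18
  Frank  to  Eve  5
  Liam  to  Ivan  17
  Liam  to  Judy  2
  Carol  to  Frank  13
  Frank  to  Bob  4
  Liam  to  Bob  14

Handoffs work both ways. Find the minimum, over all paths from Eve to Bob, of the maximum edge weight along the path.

5

Some routes from Eve to Bob:
Eve → Carol → Bob: max(6, 6) = 6
Eve → Frank → Bob: max(5, 4) = 5
Eve → Frank → Carol → Judy → Liam → Bob: max(5, 13, 5, 2, 14) = 14
Eve → Frank → Carol → Bob: max(5, 13, 6) = 13
Eve → Carol → Frank → Bob: max(6, 13, 4) = 13
Smallest bottleneck: 5.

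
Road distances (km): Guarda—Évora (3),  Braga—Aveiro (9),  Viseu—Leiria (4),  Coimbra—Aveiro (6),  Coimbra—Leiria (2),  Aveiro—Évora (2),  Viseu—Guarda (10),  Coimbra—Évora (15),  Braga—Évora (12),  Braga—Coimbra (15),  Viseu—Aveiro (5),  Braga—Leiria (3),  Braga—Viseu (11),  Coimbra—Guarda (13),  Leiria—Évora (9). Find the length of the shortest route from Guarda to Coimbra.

A few of the Guarda→Coimbra routes:
Guarda→Coimbra: 13
Guarda→Évora→Aveiro→Coimbra: 3 + 2 + 6 = 11
Guarda→Évora→Leiria→Coimbra: 3 + 9 + 2 = 14
Guarda→Évora→Aveiro→Viseu→Leiria→Coimbra: 3 + 2 + 5 + 4 + 2 = 16
Shortest: 11 km.

11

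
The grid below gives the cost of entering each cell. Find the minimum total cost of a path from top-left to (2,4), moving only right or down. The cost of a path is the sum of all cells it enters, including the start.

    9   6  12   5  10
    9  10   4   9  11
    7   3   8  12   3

One optimal route is (0,0)→(0,1)→(1,1)→(2,1)→(2,2)→(2,3)→(2,4).
Its cost is 9 + 6 + 10 + 3 + 8 + 12 + 3 = 51.

51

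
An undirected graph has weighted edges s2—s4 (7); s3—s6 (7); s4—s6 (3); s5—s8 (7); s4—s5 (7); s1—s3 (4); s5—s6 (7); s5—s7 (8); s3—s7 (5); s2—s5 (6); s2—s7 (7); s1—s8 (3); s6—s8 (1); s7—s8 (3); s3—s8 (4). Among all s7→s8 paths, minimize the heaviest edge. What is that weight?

Comparing a few candidate routes:
s7 -> s3 -> s8: max(5, 4) = 5
s7 -> s3 -> s1 -> s8: max(5, 4, 3) = 5
s7 -> s8: max(3) = 3
s7 -> s2 -> s4 -> s5 -> s8: max(7, 7, 7, 7) = 7
The minimum achievable maximum is 3.

3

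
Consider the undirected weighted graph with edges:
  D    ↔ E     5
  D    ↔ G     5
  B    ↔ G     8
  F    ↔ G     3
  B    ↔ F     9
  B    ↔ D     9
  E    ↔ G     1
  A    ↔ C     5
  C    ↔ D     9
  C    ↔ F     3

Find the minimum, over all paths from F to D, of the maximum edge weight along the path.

Checking several routes:
F -> G -> E -> D: max(3, 1, 5) = 5
F -> G -> B -> D: max(3, 8, 9) = 9
F -> C -> D: max(3, 9) = 9
F -> G -> D: max(3, 5) = 5
Smallest bottleneck: 5.

5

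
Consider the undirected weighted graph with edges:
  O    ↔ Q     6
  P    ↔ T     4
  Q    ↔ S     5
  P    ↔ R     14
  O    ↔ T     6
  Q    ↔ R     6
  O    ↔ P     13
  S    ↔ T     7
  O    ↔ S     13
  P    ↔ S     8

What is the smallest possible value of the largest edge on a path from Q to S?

Some routes from Q to S:
Q - O - T - P - S: max(6, 6, 4, 8) = 8
Q - O - S: max(6, 13) = 13
Q - O - T - S: max(6, 6, 7) = 7
Q - O - P - T - S: max(6, 13, 4, 7) = 13
Q - S: max(5) = 5
The minimum achievable maximum is 5.

5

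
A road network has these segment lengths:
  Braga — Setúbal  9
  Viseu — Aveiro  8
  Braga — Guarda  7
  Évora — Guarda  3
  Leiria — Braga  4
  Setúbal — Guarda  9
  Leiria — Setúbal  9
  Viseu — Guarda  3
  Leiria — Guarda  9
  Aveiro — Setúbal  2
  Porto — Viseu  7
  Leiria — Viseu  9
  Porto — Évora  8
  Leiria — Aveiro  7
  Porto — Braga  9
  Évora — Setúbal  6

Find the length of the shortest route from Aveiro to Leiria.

7

Comparing a few candidate routes:
Aveiro - Setúbal - Guarda - Leiria: 2 + 9 + 9 = 20
Aveiro - Setúbal - Leiria: 2 + 9 = 11
Aveiro - Viseu - Leiria: 8 + 9 = 17
Aveiro - Setúbal - Braga - Leiria: 2 + 9 + 4 = 15
Aveiro - Viseu - Guarda - Leiria: 8 + 3 + 9 = 20
Aveiro - Leiria: 7
The minimum is 7.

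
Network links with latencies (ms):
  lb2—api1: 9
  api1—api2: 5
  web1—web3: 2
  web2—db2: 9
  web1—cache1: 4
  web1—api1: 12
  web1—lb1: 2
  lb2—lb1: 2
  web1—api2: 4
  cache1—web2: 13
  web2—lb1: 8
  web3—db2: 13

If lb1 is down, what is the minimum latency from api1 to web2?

26

Some routes from api1 to web2 avoiding lb1:
api1 - web1 - cache1 - web2: 12 + 4 + 13 = 29
api1 - api2 - web1 - web3 - db2 - web2: 5 + 4 + 2 + 13 + 9 = 33
api1 - api2 - web1 - cache1 - web2: 5 + 4 + 4 + 13 = 26
Shortest: 26 ms.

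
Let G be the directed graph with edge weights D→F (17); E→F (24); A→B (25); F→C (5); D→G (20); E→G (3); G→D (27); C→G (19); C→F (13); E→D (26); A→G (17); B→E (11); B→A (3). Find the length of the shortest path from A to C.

Routes from A to C:
A-G-D-F-C: 17 + 27 + 17 + 5 = 66
A-B-E-F-C: 25 + 11 + 24 + 5 = 65
A-B-E-G-D-F-C: 25 + 11 + 3 + 27 + 17 + 5 = 88
A-B-E-D-F-C: 25 + 11 + 26 + 17 + 5 = 84
The minimum is 65.

65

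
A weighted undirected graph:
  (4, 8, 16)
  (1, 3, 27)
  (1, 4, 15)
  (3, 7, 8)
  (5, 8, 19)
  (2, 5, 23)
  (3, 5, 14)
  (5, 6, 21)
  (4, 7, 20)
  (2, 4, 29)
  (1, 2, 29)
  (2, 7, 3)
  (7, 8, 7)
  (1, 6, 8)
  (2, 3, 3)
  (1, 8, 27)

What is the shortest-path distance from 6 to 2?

Checking several routes:
6 -> 5 -> 2: 21 + 23 = 44
6 -> 5 -> 3 -> 2: 21 + 14 + 3 = 38
6 -> 1 -> 2: 8 + 29 = 37
6 -> 1 -> 3 -> 2: 8 + 27 + 3 = 38
Best route has total 37.

37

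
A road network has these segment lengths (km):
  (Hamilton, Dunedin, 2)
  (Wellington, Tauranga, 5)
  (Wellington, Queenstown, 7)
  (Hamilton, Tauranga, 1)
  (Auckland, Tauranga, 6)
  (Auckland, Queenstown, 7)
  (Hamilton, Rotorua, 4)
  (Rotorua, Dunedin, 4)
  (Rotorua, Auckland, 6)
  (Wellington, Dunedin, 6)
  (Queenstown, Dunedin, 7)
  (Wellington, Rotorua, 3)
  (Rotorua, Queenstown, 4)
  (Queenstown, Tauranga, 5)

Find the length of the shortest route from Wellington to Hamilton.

A few of the Wellington→Hamilton routes:
Wellington-Tauranga-Hamilton: 5 + 1 = 6
Wellington-Rotorua-Hamilton: 3 + 4 = 7
Wellington-Queenstown-Tauranga-Hamilton: 7 + 5 + 1 = 13
Wellington-Dunedin-Hamilton: 6 + 2 = 8
Wellington-Rotorua-Dunedin-Hamilton: 3 + 4 + 2 = 9
Shortest: 6 km.

6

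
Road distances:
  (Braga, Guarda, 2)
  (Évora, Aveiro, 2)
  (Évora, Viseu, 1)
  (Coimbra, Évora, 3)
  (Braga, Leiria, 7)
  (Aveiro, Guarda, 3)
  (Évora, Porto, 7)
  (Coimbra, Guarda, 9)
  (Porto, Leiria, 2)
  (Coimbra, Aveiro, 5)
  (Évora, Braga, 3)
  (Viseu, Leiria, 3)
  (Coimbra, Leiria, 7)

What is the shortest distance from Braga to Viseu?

4

A few of the Braga→Viseu routes:
Braga -> Guarda -> Aveiro -> Coimbra -> Évora -> Viseu: 2 + 3 + 5 + 3 + 1 = 14
Braga -> Guarda -> Aveiro -> Évora -> Viseu: 2 + 3 + 2 + 1 = 8
Braga -> Leiria -> Viseu: 7 + 3 = 10
Braga -> Évora -> Viseu: 3 + 1 = 4
Best route has total 4.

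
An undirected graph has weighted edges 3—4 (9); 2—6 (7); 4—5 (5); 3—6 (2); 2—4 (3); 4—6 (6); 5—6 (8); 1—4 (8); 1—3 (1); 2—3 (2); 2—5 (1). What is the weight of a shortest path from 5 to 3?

3

Comparing a few candidate routes:
5 - 2 - 6 - 3: 1 + 7 + 2 = 10
5 - 6 - 3: 8 + 2 = 10
5 - 2 - 3: 1 + 2 = 3
The minimum is 3.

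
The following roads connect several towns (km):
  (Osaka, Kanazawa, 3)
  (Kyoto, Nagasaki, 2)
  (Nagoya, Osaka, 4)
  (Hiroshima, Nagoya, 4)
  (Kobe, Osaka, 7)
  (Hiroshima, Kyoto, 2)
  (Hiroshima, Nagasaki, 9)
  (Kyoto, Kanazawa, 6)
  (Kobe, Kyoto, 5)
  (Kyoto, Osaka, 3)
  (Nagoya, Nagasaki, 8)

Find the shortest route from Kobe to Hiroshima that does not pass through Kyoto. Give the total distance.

15

Paths from Kobe to Hiroshima avoiding Kyoto:
Kobe → Osaka → Nagoya → Hiroshima: 7 + 4 + 4 = 15
Kobe → Osaka → Nagoya → Nagasaki → Hiroshima: 7 + 4 + 8 + 9 = 28
Shortest: 15 km.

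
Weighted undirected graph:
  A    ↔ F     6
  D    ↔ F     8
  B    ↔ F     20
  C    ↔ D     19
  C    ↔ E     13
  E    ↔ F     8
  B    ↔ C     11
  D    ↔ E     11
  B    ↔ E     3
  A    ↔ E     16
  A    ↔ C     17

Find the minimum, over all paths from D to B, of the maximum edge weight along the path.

Some routes from D to B:
D→F→E→C→B: max(8, 8, 13, 11) = 13
D→F→E→B: max(8, 8, 3) = 8
D→E→C→B: max(11, 13, 11) = 13
D→E→B: max(11, 3) = 11
The minimum achievable maximum is 8.

8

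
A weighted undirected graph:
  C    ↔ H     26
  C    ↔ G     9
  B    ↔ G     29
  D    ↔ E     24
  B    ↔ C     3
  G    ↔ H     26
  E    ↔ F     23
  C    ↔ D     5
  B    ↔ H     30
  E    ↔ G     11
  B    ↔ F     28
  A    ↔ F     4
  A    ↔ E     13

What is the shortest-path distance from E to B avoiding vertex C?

Paths from E to B avoiding C:
E → F → B: 23 + 28 = 51
E → G → H → B: 11 + 26 + 30 = 67
E → G → B: 11 + 29 = 40
E → A → F → B: 13 + 4 + 28 = 45
The minimum is 40.

40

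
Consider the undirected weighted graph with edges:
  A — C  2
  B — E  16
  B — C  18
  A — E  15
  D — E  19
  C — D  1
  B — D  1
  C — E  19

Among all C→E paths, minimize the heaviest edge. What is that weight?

15

Routes from C to E:
C -> E: max(19) = 19
C -> B -> E: max(18, 16) = 18
C -> B -> D -> E: max(18, 1, 19) = 19
C -> D -> B -> E: max(1, 1, 16) = 16
C -> A -> E: max(2, 15) = 15
C -> D -> E: max(1, 19) = 19
Best route has worst link 15.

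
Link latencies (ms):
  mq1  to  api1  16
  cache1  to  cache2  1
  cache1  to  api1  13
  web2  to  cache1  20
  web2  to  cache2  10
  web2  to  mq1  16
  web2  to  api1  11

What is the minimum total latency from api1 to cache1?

13

Comparing a few candidate routes:
api1 - mq1 - web2 - cache2 - cache1: 16 + 16 + 10 + 1 = 43
api1 - web2 - cache1: 11 + 20 = 31
api1 - cache1: 13
api1 - web2 - cache2 - cache1: 11 + 10 + 1 = 22
The minimum is 13 ms.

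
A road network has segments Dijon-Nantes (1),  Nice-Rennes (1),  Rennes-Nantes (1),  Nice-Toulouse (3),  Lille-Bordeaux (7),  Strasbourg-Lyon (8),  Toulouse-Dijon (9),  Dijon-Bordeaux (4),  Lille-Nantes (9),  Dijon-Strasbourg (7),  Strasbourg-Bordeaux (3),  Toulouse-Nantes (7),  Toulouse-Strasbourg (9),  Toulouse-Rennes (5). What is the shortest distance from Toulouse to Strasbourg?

9

Comparing a few candidate routes:
Toulouse→Nice→Rennes→Nantes→Dijon→Strasbourg: 3 + 1 + 1 + 1 + 7 = 13
Toulouse→Rennes→Nantes→Dijon→Bordeaux→Strasbourg: 5 + 1 + 1 + 4 + 3 = 14
Toulouse→Nice→Rennes→Nantes→Dijon→Bordeaux→Strasbourg: 3 + 1 + 1 + 1 + 4 + 3 = 13
Toulouse→Nantes→Dijon→Bordeaux→Strasbourg: 7 + 1 + 4 + 3 = 15
Toulouse→Rennes→Nantes→Dijon→Strasbourg: 5 + 1 + 1 + 7 = 14
Toulouse→Strasbourg: 9
The minimum is 9.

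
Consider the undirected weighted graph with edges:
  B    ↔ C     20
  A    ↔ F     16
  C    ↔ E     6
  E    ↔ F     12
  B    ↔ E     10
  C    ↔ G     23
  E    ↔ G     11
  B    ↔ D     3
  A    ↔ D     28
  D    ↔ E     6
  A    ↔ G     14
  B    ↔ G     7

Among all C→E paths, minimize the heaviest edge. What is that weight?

Checking several routes:
C → B → E: max(20, 10) = 20
C → B → G → A → F → E: max(20, 7, 14, 16, 12) = 20
C → E: max(6) = 6
C → B → D → E: max(20, 3, 6) = 20
C → B → G → E: max(20, 7, 11) = 20
Best route has worst link 6.

6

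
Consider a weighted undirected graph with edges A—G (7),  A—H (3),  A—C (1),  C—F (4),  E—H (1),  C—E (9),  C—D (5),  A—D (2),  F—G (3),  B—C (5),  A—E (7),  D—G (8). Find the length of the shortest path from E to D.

6

A few of the E→D routes:
E - C - A - D: 9 + 1 + 2 = 12
E - A - D: 7 + 2 = 9
E - H - A - C - D: 1 + 3 + 1 + 5 = 10
E - H - A - D: 1 + 3 + 2 = 6
The minimum is 6.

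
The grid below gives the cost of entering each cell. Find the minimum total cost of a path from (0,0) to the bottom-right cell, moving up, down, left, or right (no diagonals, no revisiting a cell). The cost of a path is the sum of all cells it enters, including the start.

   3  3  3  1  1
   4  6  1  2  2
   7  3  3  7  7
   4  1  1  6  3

Cheapest: [0,0] → [0,1] → [0,2] → [0,3] → [0,4] → [1,4] → [2,4] → [3,4]
  3 + 3 + 3 + 1 + 1 + 2 + 7 + 3 = 23

23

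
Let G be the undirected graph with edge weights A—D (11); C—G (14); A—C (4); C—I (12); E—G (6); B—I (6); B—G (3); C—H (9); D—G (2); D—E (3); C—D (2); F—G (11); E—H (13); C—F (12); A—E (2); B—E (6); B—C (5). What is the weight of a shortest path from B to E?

6

Checking several routes:
B → G → D → E: 3 + 2 + 3 = 8
B → G → E: 3 + 6 = 9
B → E: 6
B → C → D → E: 5 + 2 + 3 = 10
B → C → A → E: 5 + 4 + 2 = 11
The minimum is 6.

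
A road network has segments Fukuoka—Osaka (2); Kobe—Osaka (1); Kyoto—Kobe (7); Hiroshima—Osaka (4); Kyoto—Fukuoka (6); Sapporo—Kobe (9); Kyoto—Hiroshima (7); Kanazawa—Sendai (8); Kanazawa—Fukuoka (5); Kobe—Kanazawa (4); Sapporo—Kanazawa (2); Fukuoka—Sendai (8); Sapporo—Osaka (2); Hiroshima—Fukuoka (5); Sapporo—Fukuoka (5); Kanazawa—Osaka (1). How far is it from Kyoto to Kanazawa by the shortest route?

Some routes from Kyoto to Kanazawa:
Kyoto - Kobe - Kanazawa: 7 + 4 = 11
Kyoto - Fukuoka - Kanazawa: 6 + 5 = 11
Kyoto - Fukuoka - Osaka - Kanazawa: 6 + 2 + 1 = 9
Kyoto - Kobe - Osaka - Kanazawa: 7 + 1 + 1 = 9
The minimum is 9.

9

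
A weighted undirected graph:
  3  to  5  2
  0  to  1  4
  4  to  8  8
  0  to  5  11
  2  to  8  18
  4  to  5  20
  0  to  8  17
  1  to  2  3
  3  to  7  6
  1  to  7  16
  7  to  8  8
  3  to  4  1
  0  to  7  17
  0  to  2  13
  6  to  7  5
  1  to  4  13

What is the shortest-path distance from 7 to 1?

Some routes from 7 to 1:
7 -> 1: 16
7 -> 3 -> 5 -> 0 -> 1: 6 + 2 + 11 + 4 = 23
7 -> 0 -> 1: 17 + 4 = 21
7 -> 3 -> 4 -> 1: 6 + 1 + 13 = 20
The minimum is 16.

16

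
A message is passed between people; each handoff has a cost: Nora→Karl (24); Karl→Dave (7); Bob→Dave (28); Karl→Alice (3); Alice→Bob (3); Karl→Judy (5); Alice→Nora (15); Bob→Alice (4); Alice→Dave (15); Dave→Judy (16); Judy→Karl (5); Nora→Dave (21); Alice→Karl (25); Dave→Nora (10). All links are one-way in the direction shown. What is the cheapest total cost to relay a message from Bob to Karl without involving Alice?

Paths from Bob to Karl avoiding Alice:
Bob-Dave-Nora-Karl: 28 + 10 + 24 = 62
Bob-Dave-Judy-Karl: 28 + 16 + 5 = 49
The minimum is 49.

49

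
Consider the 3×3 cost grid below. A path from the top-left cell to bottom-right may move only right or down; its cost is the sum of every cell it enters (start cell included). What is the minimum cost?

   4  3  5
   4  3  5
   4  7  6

21

One optimal route is [0,0] → [0,1] → [1,1] → [1,2] → [2,2].
Its cost is 4 + 3 + 3 + 5 + 6 = 21.
For comparison, the top-then-right route costs 23.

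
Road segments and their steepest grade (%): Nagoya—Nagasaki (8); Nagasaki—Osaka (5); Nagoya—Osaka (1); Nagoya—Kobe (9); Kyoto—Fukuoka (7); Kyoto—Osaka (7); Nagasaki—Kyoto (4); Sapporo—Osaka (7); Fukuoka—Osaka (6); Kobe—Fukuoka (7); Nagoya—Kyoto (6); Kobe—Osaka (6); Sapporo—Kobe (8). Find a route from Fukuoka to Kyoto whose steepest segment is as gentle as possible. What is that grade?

Some routes from Fukuoka to Kyoto:
Fukuoka - Osaka - Nagasaki - Kyoto: max(6, 5, 4) = 6
Fukuoka - Osaka - Nagoya - Kyoto: max(6, 1, 6) = 6
Fukuoka - Kyoto: max(7) = 7
Fukuoka - Osaka - Kyoto: max(6, 7) = 7
The minimum achievable maximum is 6%.

6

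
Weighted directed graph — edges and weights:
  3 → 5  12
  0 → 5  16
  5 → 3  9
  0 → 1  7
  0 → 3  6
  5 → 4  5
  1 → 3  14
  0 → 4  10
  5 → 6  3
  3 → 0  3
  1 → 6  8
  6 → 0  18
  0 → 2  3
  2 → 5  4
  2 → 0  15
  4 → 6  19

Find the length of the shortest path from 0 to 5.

Some routes from 0 to 5:
0 -> 3 -> 5: 6 + 12 = 18
0 -> 5: 16
0 -> 2 -> 5: 3 + 4 = 7
Shortest: 7.

7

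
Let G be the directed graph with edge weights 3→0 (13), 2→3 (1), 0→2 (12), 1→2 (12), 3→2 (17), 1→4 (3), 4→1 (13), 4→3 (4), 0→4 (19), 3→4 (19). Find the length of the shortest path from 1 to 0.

Candidate routes:
1→2→3→0: 12 + 1 + 13 = 26
1→4→3→0: 3 + 4 + 13 = 20
The minimum is 20.

20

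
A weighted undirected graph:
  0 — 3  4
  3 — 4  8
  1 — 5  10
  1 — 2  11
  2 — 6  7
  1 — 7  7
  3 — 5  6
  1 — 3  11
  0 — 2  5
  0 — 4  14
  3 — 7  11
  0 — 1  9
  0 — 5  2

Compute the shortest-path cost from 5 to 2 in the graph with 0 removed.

21

Paths from 5 to 2 avoiding 0:
5 → 1 → 2: 10 + 11 = 21
5 → 3 → 1 → 2: 6 + 11 + 11 = 28
5 → 3 → 7 → 1 → 2: 6 + 11 + 7 + 11 = 35
Best route has total 21.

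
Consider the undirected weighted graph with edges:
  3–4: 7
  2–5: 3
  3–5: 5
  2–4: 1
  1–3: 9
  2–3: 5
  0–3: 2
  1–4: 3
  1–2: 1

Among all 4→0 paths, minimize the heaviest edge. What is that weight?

Some routes from 4 to 0:
4 - 1 - 2 - 3 - 0: max(3, 1, 5, 2) = 5
4 - 2 - 3 - 0: max(1, 5, 2) = 5
4 - 2 - 5 - 3 - 0: max(1, 3, 5, 2) = 5
The minimum achievable maximum is 5.

5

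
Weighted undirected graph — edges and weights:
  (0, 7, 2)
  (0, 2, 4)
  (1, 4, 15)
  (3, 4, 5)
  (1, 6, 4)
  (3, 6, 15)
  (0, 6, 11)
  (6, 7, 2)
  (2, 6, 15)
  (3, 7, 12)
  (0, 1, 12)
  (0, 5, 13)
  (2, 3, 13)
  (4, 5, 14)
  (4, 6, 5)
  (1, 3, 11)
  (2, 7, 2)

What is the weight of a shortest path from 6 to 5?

17

Comparing a few candidate routes:
6-7-0-5: 2 + 2 + 13 = 17
6-0-5: 11 + 13 = 24
6-7-2-0-5: 2 + 2 + 4 + 13 = 21
6-4-5: 5 + 14 = 19
Shortest: 17.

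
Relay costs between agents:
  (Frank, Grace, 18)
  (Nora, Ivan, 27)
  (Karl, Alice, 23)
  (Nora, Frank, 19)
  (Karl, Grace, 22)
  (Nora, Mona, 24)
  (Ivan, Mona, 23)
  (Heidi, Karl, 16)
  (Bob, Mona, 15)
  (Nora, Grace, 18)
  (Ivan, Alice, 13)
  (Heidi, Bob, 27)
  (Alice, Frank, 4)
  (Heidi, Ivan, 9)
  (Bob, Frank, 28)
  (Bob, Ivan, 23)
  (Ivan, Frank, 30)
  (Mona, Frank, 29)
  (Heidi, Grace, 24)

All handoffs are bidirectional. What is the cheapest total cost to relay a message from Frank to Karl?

Checking several routes:
Frank-Ivan-Heidi-Karl: 30 + 9 + 16 = 55
Frank-Alice-Karl: 4 + 23 = 27
Frank-Grace-Heidi-Karl: 18 + 24 + 16 = 58
Frank-Alice-Ivan-Heidi-Karl: 4 + 13 + 9 + 16 = 42
Frank-Grace-Karl: 18 + 22 = 40
Best route has total 27.

27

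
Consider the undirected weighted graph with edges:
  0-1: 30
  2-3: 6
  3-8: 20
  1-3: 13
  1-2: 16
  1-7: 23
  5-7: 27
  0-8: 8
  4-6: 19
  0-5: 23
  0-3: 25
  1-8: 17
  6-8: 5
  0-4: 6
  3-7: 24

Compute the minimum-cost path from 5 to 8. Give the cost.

31

Some routes from 5 to 8:
5 → 7 → 1 → 8: 27 + 23 + 17 = 67
5 → 0 → 1 → 8: 23 + 30 + 17 = 70
5 → 0 → 3 → 8: 23 + 25 + 20 = 68
5 → 0 → 4 → 6 → 8: 23 + 6 + 19 + 5 = 53
5 → 7 → 3 → 8: 27 + 24 + 20 = 71
5 → 0 → 8: 23 + 8 = 31
Shortest: 31.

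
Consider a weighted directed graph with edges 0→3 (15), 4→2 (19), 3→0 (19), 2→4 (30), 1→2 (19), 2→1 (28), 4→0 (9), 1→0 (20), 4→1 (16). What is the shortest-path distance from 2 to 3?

Routes from 2 to 3:
2-4-1-0-3: 30 + 16 + 20 + 15 = 81
2-1-0-3: 28 + 20 + 15 = 63
2-4-0-3: 30 + 9 + 15 = 54
Best route has total 54.

54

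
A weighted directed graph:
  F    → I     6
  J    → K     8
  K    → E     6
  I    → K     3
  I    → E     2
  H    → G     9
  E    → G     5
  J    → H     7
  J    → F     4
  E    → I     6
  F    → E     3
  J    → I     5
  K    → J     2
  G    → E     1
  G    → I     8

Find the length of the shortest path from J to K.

Comparing a few candidate routes:
J - F - E - G - I - K: 4 + 3 + 5 + 8 + 3 = 23
J - F - I - K: 4 + 6 + 3 = 13
J - I - K: 5 + 3 = 8
J - K: 8
J - H - G - E - I - K: 7 + 9 + 1 + 6 + 3 = 26
J - F - E - I - K: 4 + 3 + 6 + 3 = 16
Best route has total 8.

8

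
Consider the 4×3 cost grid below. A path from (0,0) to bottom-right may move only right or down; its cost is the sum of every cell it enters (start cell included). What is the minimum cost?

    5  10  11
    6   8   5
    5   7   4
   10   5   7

Cheapest: [0,0] -> [1,0] -> [2,0] -> [2,1] -> [2,2] -> [3,2]
  5 + 6 + 5 + 7 + 4 + 7 = 34

34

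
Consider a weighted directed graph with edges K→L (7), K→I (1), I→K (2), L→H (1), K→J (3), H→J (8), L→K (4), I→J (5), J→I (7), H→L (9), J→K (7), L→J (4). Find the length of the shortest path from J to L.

14

Paths from J to L:
J→I→K→L: 7 + 2 + 7 = 16
J→K→L: 7 + 7 = 14
The minimum is 14.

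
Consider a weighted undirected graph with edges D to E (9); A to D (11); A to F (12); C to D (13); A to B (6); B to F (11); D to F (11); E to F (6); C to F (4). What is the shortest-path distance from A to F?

12

Paths from A to F:
A-D-F: 11 + 11 = 22
A-D-C-F: 11 + 13 + 4 = 28
A-D-E-F: 11 + 9 + 6 = 26
A-F: 12
A-B-F: 6 + 11 = 17
Best route has total 12.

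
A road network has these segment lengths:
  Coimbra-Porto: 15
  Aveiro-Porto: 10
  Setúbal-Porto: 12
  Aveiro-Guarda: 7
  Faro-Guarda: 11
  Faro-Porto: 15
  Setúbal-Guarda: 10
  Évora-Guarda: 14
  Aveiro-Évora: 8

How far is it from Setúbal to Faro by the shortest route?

Checking several routes:
Setúbal → Porto → Faro: 12 + 15 = 27
Setúbal → Porto → Aveiro → Guarda → Faro: 12 + 10 + 7 + 11 = 40
Setúbal → Guarda → Aveiro → Porto → Faro: 10 + 7 + 10 + 15 = 42
Setúbal → Guarda → Faro: 10 + 11 = 21
Shortest: 21.

21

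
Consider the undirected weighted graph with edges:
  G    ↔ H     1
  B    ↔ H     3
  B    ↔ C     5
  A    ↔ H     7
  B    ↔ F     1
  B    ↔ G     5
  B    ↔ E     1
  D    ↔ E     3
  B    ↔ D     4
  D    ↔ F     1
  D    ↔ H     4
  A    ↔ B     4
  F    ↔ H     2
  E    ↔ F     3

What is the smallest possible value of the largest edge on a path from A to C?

Comparing a few candidate routes:
A → H → D → F → E → B → C: max(7, 4, 1, 3, 1, 5) = 7
A → H → D → F → B → C: max(7, 4, 1, 1, 5) = 7
A → B → C: max(4, 5) = 5
Best route has worst link 5.

5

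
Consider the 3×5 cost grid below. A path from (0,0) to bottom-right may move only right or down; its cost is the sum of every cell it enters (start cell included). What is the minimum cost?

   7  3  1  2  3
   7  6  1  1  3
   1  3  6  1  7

21

Cheapest: (0,0)→(0,1)→(0,2)→(1,2)→(1,3)→(2,3)→(2,4)
  7 + 3 + 1 + 1 + 1 + 1 + 7 = 21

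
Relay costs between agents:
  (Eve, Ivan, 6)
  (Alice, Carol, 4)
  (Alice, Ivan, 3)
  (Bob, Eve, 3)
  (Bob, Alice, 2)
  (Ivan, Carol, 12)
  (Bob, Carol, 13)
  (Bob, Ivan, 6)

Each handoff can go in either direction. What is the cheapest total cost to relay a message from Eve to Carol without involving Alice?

Candidate routes:
Eve → Ivan → Carol: 6 + 12 = 18
Eve → Bob → Ivan → Carol: 3 + 6 + 12 = 21
Eve → Bob → Carol: 3 + 13 = 16
Eve → Ivan → Bob → Carol: 6 + 6 + 13 = 25
The minimum is 16.

16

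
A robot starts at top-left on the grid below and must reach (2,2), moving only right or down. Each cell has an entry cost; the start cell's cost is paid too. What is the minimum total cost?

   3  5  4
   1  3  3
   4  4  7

17

Cheapest: r0c0 -> r1c0 -> r1c1 -> r1c2 -> r2c2
  3 + 1 + 3 + 3 + 7 = 17
For comparison, the top-then-right route costs 22.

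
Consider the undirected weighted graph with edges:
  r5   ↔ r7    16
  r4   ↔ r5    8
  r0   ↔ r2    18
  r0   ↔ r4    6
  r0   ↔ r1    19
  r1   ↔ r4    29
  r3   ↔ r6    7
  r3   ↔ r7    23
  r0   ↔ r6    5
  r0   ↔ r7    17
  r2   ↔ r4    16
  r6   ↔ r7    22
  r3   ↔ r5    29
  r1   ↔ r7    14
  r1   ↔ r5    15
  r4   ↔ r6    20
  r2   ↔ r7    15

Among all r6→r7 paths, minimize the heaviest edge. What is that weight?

Comparing a few candidate routes:
r6→r0→r7: max(5, 17) = 17
r6→r0→r4→r2→r7: max(5, 6, 16, 15) = 16
r6→r0→r4→r5→r1→r7: max(5, 6, 8, 15, 14) = 15
r6→r0→r2→r4→r5→r1→r7: max(5, 18, 16, 8, 15, 14) = 18
r6→r0→r4→r5→r7: max(5, 6, 8, 16) = 16
The minimum achievable maximum is 15.

15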